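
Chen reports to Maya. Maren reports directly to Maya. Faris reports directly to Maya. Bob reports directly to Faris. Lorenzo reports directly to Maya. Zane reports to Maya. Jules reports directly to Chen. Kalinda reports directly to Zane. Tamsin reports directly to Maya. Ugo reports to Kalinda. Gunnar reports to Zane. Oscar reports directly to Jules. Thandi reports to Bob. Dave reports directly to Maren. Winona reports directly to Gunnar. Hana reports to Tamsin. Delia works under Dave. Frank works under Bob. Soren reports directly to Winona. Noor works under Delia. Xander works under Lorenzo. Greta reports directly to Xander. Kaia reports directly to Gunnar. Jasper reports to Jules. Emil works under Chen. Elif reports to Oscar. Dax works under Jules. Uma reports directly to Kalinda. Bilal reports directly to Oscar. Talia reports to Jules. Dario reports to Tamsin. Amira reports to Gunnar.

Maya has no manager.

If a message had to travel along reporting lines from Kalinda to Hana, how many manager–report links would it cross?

4

Kalinda is 2 levels below Maya, and Hana is 2 levels below Maya (their lowest common manager). The shortest path runs up from Kalinda to Maya and back down to Hana: 2 + 2 = 4 links.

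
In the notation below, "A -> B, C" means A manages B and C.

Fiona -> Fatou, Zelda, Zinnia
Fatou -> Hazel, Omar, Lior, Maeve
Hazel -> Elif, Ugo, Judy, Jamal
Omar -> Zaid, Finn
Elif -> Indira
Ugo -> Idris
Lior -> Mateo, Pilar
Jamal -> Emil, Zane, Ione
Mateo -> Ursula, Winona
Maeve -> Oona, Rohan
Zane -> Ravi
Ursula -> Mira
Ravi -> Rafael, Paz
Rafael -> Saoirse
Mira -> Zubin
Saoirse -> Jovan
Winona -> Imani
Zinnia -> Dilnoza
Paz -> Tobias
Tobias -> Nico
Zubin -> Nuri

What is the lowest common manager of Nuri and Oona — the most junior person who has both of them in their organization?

Nuri's chain of managers is Zubin, Mira, Ursula, Mateo, Lior, Fatou, Fiona. Oona's chain of managers is Maeve, Fatou, Fiona. The first manager that appears in both chains is Fatou.

Fatou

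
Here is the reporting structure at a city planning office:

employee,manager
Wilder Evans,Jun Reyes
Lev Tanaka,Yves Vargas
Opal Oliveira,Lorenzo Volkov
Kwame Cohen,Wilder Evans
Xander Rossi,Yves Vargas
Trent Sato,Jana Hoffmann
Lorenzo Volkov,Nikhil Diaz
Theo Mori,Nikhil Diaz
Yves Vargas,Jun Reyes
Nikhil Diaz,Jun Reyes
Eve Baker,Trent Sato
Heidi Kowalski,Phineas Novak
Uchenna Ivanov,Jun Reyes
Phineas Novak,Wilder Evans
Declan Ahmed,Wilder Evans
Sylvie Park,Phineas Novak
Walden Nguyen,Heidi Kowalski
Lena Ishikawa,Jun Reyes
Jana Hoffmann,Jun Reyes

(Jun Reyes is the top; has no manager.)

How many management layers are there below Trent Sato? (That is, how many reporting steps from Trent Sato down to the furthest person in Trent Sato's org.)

1

The longest chain under Trent Sato runs Trent Sato → Eve Baker, which is 1 level below Trent Sato.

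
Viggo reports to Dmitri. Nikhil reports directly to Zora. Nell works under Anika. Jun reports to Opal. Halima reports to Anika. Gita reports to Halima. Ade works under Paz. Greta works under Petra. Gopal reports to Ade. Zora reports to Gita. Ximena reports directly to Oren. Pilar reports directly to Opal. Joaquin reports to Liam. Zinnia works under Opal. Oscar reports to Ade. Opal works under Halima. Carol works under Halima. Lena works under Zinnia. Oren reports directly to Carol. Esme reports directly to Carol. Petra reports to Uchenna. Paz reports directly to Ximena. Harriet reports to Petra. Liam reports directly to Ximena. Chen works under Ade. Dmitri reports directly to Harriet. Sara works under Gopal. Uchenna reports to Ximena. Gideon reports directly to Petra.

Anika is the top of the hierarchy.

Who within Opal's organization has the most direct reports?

Direct-report counts within Opal's organization: Opal has 3; Zinnia has 1. The largest is 3, held by Opal.

Opal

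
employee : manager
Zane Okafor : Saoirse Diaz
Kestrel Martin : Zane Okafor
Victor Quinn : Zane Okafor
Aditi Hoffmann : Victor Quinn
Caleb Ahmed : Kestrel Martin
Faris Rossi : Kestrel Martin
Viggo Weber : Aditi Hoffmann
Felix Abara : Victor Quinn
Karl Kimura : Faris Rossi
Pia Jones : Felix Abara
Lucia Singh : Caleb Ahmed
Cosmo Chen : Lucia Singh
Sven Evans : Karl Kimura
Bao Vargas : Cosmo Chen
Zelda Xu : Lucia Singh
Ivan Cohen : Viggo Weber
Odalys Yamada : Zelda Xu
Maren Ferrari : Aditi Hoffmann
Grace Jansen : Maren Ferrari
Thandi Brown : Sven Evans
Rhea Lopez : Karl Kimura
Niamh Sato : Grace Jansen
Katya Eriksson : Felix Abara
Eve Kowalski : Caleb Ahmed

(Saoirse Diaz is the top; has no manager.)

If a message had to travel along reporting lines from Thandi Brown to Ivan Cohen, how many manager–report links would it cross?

Thandi Brown is 5 levels below Zane Okafor, and Ivan Cohen is 4 levels below Zane Okafor (their lowest common manager). The shortest path runs up from Thandi Brown to Zane Okafor and back down to Ivan Cohen: 5 + 4 = 9 links.

9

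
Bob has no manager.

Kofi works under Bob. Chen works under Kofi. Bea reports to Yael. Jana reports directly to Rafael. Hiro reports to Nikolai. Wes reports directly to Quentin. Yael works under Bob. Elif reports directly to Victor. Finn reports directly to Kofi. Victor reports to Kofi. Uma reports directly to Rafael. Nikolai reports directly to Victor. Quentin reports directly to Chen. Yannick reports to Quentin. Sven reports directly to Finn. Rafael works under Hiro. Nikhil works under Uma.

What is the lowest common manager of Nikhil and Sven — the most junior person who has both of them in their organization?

Nikhil's chain of managers is Uma, Rafael, Hiro, Nikolai, Victor, Kofi, Bob. Sven's chain of managers is Finn, Kofi, Bob. The first manager that appears in both chains is Kofi.

Kofi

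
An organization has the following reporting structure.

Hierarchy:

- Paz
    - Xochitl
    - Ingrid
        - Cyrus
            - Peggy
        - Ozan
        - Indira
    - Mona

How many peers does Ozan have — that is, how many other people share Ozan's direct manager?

Ozan reports to Ingrid. Ingrid's other direct reports are Cyrus, Indira — 2 peers.

2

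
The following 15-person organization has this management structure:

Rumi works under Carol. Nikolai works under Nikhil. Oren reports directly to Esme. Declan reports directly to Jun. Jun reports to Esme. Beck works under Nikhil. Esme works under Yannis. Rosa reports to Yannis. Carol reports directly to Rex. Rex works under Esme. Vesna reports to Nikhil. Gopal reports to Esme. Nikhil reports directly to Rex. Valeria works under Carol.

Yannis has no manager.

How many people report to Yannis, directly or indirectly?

14

Yannis directly manages Esme, Rosa. Under Esme: Jun, Declan, Rex, Nikhil, Beck, Vesna, Nikolai, Carol, Valeria, Rumi, Gopal, Oren (12). Rosa has no reports. So Yannis's organization is 2 direct reports plus everyone under them: 13 + 1 = 14.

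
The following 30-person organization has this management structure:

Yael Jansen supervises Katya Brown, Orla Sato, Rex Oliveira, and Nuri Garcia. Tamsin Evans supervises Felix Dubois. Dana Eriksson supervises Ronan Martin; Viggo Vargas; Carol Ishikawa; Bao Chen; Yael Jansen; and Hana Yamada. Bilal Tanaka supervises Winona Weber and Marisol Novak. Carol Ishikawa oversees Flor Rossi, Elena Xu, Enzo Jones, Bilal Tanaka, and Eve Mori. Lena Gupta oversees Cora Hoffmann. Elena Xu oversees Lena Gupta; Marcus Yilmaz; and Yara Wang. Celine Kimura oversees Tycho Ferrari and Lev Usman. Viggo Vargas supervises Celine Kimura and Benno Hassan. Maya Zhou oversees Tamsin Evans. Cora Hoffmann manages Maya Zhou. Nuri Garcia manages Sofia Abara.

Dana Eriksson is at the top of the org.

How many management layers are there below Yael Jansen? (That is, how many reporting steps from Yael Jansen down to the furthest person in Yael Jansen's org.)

The longest chain under Yael Jansen runs Yael Jansen → Nuri Garcia → Sofia Abara, which is 2 levels below Yael Jansen.

2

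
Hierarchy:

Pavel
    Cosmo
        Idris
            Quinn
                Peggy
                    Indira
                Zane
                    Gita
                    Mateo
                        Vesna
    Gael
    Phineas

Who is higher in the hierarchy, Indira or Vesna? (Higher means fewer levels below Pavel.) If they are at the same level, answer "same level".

Indira

Indira is 5 levels below Pavel; Vesna is 6. Indira is higher.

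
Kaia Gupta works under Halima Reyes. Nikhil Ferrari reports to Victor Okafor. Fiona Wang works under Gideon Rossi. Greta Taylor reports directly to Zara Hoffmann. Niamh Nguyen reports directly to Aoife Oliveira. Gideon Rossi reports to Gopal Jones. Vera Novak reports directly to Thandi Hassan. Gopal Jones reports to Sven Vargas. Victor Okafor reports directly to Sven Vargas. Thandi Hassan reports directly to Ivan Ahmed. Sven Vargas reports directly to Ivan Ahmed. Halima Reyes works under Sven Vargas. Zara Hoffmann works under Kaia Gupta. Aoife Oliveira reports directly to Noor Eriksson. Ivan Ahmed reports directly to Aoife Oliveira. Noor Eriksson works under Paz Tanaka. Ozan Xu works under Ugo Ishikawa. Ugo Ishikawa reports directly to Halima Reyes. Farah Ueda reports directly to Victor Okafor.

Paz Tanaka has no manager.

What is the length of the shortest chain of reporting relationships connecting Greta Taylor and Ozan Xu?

Greta Taylor is 3 levels below Halima Reyes, and Ozan Xu is 2 levels below Halima Reyes (their lowest common manager). The shortest path runs up from Greta Taylor to Halima Reyes and back down to Ozan Xu: 3 + 2 = 5 links.

5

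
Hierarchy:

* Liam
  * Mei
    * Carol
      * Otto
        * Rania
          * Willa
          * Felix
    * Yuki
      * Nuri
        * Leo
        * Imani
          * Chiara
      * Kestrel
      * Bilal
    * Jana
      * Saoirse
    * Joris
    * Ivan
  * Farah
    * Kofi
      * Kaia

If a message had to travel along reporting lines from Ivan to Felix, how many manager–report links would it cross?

5

Ivan is 1 level below Mei, and Felix is 4 levels below Mei (their lowest common manager). The shortest path runs up from Ivan to Mei and back down to Felix: 1 + 4 = 5 links.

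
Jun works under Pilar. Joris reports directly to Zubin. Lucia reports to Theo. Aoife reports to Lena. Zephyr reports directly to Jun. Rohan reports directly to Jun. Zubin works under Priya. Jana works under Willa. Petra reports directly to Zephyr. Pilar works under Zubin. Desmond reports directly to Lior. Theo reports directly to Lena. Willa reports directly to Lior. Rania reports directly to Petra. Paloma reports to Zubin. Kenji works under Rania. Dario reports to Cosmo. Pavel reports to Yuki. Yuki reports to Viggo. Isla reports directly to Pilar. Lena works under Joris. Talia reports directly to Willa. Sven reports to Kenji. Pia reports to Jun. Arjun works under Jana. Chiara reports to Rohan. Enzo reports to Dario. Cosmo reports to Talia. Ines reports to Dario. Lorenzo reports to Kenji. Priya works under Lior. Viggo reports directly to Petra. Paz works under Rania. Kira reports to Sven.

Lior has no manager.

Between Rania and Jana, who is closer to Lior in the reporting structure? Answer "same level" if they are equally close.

Rania is 7 levels below Lior; Jana is 2. Jana is higher.

Jana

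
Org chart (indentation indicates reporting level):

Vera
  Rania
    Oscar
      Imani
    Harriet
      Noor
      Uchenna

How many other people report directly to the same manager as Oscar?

Oscar reports to Rania. Rania's other direct reports are Harriet — 1 peer.

1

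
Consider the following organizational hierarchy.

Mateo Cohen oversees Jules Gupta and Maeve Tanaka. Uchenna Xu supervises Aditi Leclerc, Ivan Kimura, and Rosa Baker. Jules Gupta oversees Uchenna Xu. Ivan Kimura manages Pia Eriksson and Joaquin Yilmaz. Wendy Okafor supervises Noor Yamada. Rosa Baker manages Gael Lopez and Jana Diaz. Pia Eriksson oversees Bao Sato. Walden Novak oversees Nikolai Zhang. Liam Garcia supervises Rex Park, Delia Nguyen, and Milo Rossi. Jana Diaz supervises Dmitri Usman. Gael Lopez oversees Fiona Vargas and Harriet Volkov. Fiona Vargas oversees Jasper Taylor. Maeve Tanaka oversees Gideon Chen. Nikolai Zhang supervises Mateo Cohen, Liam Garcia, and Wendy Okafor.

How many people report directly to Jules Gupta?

1

Jules Gupta directly manages Uchenna Xu. That is 1 direct report.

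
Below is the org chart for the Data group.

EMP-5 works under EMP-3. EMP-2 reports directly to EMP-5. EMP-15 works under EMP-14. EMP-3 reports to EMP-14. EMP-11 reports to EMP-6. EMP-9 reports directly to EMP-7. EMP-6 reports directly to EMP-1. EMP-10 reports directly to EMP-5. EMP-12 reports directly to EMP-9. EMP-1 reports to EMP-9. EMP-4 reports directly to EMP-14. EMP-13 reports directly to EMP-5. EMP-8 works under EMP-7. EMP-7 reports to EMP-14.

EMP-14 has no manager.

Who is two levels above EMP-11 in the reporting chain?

EMP-11 reports to EMP-6, and EMP-6 reports to EMP-1. So EMP-11's skip-level manager is EMP-1.

EMP-1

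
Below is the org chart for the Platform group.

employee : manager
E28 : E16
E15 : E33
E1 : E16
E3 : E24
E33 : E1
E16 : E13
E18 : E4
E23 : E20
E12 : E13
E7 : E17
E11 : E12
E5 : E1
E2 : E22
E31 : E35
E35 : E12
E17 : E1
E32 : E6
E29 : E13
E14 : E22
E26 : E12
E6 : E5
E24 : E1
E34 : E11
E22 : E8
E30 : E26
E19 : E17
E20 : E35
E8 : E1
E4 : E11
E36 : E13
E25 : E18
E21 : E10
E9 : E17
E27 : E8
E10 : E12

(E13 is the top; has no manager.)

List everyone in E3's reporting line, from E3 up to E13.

E3 -> E24 -> E1 -> E16 -> E13

E3 reports to E24. E24 reports to E1. E1 reports to E16. E16 reports to E13. E13 is at the top.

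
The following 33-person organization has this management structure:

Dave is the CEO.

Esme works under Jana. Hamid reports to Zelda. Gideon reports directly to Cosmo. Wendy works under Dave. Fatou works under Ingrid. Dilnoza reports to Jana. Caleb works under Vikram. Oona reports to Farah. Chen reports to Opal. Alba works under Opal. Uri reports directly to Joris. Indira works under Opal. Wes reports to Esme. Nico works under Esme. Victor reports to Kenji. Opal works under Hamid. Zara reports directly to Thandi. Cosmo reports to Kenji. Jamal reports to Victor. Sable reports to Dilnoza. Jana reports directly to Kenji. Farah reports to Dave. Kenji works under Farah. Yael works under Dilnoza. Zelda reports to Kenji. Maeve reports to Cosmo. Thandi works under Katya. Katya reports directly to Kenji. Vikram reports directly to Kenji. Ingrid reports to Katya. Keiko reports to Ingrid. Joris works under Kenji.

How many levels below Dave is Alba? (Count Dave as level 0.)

Chain from Alba up to Dave: Alba → Opal → Hamid → Zelda → Kenji → Farah → Dave. That is 6 steps up, so Alba is 6 levels below Dave.

6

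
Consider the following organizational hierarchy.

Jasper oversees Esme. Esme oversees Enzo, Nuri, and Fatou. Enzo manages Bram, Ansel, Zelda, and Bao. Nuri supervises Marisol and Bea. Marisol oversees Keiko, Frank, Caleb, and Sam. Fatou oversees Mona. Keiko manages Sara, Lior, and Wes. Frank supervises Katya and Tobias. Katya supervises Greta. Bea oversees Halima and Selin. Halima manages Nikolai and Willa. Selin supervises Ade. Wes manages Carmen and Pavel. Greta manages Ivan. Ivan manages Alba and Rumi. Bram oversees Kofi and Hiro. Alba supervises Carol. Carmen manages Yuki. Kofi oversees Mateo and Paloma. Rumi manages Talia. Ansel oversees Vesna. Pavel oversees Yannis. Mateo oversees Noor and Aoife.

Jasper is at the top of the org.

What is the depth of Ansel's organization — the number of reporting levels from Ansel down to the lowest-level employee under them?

1

The longest chain under Ansel runs Ansel → Vesna, which is 1 level below Ansel.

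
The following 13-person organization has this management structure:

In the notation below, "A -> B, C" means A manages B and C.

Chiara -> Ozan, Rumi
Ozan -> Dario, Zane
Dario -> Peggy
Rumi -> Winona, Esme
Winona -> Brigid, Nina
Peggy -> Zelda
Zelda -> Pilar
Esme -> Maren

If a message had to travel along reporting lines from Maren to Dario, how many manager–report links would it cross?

Maren is 3 levels below Chiara, and Dario is 2 levels below Chiara (their lowest common manager). The shortest path runs up from Maren to Chiara and back down to Dario: 3 + 2 = 5 links.

5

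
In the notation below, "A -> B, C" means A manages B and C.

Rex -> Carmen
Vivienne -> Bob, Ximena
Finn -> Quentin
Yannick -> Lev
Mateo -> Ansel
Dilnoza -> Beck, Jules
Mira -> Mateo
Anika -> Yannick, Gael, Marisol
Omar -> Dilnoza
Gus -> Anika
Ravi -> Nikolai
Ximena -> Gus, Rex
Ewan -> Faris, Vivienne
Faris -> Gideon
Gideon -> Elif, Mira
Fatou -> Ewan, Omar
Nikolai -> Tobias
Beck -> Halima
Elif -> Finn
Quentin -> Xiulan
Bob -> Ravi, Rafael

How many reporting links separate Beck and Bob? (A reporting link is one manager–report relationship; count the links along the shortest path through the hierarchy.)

6

Beck is 3 levels below Fatou, and Bob is 3 levels below Fatou (their lowest common manager). The shortest path runs up from Beck to Fatou and back down to Bob: 3 + 3 = 6 links.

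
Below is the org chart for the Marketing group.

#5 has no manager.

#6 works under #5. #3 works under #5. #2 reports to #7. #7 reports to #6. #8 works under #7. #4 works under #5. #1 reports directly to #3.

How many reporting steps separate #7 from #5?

2

Chain from #7 up to #5: #7 → #6 → #5. That is 2 steps up, so #7 is 2 levels below #5.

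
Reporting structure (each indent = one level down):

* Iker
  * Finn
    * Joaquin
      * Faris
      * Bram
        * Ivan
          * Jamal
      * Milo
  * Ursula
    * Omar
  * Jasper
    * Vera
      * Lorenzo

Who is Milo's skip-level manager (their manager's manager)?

Finn

Milo reports to Joaquin, and Joaquin reports to Finn. So Milo's skip-level manager is Finn.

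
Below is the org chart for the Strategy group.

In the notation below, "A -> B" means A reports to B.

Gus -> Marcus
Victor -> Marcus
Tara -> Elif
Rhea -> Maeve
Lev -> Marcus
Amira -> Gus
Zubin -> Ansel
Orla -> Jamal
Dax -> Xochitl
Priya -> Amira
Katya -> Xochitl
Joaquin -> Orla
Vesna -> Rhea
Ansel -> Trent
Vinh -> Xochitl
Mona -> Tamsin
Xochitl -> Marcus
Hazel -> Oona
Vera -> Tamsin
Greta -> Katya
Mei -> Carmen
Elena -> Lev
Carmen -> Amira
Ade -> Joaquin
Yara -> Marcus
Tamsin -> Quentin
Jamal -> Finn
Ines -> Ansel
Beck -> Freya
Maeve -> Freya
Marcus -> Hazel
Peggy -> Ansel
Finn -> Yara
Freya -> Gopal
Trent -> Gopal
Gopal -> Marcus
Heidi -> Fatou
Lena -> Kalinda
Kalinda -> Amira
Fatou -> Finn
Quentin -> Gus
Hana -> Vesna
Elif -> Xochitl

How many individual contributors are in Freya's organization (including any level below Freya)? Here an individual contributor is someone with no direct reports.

2

The people in Freya's organization with no one reporting to them are Hana, Beck. That is 2.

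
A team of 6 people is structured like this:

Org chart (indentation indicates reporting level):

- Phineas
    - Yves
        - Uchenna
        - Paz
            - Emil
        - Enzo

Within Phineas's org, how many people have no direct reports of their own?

The people in Phineas's organization with no one reporting to them are Enzo, Emil, Uchenna. That is 3.

3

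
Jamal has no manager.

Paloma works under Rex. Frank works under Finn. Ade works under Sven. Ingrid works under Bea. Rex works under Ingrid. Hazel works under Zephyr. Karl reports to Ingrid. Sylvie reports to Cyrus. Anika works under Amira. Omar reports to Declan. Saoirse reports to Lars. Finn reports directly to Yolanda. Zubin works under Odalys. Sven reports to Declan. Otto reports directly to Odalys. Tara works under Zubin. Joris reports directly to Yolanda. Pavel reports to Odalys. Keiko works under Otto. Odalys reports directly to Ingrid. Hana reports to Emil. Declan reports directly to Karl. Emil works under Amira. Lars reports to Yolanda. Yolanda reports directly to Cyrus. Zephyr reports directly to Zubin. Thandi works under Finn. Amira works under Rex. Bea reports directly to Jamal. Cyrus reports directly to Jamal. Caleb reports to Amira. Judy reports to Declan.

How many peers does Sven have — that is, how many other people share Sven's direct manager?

2

Sven reports to Declan. Declan's other direct reports are Judy, Omar — 2 peers.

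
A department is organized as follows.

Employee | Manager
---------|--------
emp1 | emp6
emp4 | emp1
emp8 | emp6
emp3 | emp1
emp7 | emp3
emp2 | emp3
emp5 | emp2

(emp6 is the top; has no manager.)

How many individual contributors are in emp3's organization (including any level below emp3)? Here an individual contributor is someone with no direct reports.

The people in emp3's organization with no one reporting to them are emp5, emp7. That is 2.

2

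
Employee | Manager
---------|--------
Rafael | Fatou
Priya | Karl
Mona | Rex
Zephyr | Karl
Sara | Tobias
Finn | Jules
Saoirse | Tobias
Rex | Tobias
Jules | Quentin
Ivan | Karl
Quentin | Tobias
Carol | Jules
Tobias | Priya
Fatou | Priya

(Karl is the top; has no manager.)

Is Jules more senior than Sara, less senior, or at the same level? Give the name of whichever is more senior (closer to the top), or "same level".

Sara

Jules is 4 levels below Karl; Sara is 3. Sara is higher.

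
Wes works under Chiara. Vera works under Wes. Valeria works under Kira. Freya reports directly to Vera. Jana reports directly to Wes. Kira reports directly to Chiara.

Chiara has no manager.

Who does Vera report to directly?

Wes

Vera reports directly to Wes.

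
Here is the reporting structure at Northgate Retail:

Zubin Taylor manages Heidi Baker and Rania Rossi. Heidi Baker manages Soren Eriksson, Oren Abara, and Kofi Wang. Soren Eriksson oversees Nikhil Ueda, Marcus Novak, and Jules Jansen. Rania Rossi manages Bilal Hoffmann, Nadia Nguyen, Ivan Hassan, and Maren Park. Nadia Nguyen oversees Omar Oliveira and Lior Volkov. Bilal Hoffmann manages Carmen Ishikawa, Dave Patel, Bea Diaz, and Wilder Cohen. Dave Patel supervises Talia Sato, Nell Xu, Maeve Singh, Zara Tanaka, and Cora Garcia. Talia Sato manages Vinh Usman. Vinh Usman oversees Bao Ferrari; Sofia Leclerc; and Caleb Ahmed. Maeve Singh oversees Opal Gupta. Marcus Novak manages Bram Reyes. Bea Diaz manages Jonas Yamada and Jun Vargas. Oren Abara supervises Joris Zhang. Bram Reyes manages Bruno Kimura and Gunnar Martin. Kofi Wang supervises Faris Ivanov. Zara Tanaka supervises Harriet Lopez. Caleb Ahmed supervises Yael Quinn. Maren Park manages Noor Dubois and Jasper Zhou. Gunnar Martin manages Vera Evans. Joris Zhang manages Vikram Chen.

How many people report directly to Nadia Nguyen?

2

Nadia Nguyen directly manages Omar Oliveira, Lior Volkov. That is 2 direct reports.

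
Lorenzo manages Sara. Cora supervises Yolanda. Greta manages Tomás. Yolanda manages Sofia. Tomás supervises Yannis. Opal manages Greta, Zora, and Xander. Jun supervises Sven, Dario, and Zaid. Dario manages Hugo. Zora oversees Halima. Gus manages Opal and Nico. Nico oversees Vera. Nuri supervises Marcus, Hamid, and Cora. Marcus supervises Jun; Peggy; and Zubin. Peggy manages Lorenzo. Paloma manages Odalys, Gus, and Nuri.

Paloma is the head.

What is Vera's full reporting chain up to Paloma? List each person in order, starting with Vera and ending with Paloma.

Vera -> Nico -> Gus -> Paloma

Vera reports to Nico. Nico reports to Gus. Gus reports to Paloma. Paloma is at the top.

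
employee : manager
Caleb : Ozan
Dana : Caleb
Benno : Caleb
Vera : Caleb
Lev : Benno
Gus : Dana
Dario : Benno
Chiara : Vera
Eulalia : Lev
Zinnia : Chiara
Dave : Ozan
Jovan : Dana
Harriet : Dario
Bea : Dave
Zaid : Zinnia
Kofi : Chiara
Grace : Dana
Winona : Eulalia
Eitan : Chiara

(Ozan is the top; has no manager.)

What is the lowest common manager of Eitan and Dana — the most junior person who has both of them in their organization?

Caleb

Eitan's chain of managers is Chiara, Vera, Caleb, Ozan. Dana's chain of managers is Caleb, Ozan. The first manager that appears in both chains is Caleb.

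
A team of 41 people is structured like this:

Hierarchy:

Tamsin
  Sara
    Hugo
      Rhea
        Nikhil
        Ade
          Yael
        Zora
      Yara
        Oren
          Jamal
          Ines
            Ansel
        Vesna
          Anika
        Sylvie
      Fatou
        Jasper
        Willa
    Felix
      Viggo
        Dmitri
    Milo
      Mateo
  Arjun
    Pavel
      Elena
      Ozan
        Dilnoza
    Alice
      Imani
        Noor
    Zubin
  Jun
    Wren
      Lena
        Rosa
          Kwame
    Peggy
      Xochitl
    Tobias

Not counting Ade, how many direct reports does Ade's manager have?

2

Ade reports to Rhea. Rhea's other direct reports are Nikhil, Zora — 2 peers.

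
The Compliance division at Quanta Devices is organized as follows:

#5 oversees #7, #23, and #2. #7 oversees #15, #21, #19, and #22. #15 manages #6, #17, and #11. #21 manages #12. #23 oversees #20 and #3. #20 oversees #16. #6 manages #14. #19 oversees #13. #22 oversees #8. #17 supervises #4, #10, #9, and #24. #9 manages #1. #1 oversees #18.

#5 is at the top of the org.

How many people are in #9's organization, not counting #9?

2

#9 directly manages #1. Under #1: #18 (1). That's 2 in total.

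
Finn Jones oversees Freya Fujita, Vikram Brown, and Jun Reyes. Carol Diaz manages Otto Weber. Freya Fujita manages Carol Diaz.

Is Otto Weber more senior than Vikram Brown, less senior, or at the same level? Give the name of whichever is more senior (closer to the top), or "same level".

Otto Weber is 3 levels below Finn Jones; Vikram Brown is 1. Vikram Brown is higher.

Vikram Brown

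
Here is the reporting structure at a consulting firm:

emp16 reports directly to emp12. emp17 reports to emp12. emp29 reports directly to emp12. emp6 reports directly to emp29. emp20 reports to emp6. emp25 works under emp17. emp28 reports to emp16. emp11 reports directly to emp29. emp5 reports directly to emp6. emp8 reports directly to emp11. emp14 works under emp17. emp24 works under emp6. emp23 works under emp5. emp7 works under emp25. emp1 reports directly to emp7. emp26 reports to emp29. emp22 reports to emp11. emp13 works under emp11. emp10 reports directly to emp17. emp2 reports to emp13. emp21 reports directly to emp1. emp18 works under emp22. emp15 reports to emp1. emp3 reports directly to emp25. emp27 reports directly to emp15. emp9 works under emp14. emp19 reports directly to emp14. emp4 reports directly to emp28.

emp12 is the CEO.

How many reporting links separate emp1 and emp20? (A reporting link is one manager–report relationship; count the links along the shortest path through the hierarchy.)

emp1 is 4 levels below emp12, and emp20 is 3 levels below emp12 (their lowest common manager). The shortest path runs up from emp1 to emp12 and back down to emp20: 4 + 3 = 7 links.

7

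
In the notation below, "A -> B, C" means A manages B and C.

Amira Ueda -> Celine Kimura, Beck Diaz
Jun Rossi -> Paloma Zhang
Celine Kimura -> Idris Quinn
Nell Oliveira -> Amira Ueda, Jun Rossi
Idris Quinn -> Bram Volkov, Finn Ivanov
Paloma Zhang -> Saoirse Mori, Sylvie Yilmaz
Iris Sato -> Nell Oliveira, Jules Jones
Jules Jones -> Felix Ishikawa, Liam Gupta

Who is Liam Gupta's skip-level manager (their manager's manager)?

Iris Sato

Liam Gupta reports to Jules Jones, and Jules Jones reports to Iris Sato. So Liam Gupta's skip-level manager is Iris Sato.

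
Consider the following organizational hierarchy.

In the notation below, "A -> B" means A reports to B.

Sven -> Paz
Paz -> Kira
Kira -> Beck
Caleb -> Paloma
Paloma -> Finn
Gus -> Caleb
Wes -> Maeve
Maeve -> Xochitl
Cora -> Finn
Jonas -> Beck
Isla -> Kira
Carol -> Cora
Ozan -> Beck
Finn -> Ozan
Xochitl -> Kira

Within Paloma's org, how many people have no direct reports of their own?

1

The only person in Paloma's organization with no one reporting to them is Gus. That is 1.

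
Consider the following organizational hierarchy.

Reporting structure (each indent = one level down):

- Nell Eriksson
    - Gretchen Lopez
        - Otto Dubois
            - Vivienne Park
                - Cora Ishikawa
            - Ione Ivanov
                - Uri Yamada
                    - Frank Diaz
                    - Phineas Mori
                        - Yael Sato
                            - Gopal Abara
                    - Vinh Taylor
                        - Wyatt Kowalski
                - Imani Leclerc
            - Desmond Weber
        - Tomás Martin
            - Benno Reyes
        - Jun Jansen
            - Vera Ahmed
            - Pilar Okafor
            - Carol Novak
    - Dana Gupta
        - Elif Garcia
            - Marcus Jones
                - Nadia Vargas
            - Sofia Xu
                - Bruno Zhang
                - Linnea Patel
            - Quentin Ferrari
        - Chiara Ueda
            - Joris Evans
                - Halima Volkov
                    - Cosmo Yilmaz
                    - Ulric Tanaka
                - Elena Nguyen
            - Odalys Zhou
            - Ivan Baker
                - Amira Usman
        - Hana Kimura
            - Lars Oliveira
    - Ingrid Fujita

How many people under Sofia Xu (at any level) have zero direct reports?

2

The people in Sofia Xu's organization with no one reporting to them are Linnea Patel, Bruno Zhang. That is 2.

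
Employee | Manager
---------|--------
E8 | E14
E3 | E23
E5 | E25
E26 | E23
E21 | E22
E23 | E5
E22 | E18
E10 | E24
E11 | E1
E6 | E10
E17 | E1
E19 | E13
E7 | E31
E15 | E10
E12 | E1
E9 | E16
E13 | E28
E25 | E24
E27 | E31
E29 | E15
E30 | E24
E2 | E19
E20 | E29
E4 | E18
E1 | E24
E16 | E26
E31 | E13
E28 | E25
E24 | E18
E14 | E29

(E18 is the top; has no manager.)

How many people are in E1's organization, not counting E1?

3

E1 directly manages E11, E12, E17. E11 has no reports. E12 has no reports. E17 has no reports. So E1's organization is 3 direct reports plus everyone under them: 1 + 1 + 1 = 3.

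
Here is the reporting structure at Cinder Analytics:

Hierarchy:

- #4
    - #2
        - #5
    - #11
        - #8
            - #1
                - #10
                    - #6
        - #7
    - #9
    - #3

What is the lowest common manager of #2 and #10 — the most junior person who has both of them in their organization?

#4

#2's chain of managers is #4. #10's chain of managers is #1, #8, #11, #4. The first manager that appears in both chains is #4.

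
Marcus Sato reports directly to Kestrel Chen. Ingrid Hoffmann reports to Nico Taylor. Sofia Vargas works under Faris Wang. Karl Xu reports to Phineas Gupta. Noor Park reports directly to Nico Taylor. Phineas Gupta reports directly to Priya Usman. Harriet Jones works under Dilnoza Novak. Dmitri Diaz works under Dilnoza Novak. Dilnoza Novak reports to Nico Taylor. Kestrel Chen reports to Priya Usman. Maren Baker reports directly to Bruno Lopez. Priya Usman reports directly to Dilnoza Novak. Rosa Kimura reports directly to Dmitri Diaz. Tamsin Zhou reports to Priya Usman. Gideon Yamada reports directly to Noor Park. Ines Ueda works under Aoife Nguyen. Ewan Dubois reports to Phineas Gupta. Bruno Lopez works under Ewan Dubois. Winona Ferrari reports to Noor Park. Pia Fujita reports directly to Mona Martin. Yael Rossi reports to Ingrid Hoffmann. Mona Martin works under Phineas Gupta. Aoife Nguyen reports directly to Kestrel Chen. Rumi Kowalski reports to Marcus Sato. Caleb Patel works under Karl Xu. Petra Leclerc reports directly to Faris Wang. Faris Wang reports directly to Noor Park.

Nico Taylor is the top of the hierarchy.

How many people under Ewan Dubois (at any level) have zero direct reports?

1

The only person in Ewan Dubois's organization with no one reporting to them is Maren Baker. That is 1.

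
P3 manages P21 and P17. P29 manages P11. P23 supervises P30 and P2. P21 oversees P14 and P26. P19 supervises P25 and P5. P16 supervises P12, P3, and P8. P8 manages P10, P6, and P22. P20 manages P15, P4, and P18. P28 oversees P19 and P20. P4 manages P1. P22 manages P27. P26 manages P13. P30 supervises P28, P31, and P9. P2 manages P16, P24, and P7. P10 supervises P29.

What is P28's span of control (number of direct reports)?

2

P28 directly manages P19, P20. That is 2 direct reports.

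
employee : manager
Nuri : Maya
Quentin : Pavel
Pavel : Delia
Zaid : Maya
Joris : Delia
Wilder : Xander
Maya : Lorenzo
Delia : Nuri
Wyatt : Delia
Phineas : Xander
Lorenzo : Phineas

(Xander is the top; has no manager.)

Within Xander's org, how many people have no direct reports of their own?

The people in Xander's organization with no one reporting to them are Wilder, Zaid, Joris, Wyatt, Quentin. That is 5.

5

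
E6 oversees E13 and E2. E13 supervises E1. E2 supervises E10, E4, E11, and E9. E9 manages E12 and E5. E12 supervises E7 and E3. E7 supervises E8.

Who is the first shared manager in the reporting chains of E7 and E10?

E2

E7's chain of managers is E12, E9, E2, E6. E10's chain of managers is E2, E6. The first manager that appears in both chains is E2.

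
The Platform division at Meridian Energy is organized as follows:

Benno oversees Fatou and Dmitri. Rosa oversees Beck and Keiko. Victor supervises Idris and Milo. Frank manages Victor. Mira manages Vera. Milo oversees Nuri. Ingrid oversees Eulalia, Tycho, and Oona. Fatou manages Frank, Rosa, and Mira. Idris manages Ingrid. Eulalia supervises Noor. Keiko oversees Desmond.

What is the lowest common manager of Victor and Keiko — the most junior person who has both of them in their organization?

Fatou

Victor's chain of managers is Frank, Fatou, Benno. Keiko's chain of managers is Rosa, Fatou, Benno. The first manager that appears in both chains is Fatou.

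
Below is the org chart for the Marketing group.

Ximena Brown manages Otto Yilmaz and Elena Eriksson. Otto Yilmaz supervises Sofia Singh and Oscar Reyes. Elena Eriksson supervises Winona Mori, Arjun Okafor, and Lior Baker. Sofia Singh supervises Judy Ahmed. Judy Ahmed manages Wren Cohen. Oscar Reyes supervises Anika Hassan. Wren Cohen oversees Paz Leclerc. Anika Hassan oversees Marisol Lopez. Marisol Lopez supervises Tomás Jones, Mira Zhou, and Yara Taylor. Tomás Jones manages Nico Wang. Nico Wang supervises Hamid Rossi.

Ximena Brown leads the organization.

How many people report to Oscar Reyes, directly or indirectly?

Oscar Reyes directly manages Anika Hassan. Under Anika Hassan: Marisol Lopez, Yara Taylor, Mira Zhou, Tomás Jones, Nico Wang, Hamid Rossi (6). That's 7 in total.

7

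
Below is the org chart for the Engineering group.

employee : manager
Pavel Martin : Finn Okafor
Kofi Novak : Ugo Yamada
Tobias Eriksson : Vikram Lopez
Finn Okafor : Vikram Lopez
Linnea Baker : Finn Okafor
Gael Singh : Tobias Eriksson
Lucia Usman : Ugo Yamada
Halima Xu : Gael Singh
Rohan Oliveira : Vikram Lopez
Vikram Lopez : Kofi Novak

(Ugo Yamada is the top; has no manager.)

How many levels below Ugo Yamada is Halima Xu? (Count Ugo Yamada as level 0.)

5

Chain from Halima Xu up to Ugo Yamada: Halima Xu → Gael Singh → Tobias Eriksson → Vikram Lopez → Kofi Novak → Ugo Yamada. That is 5 steps up, so Halima Xu is 5 levels below Ugo Yamada.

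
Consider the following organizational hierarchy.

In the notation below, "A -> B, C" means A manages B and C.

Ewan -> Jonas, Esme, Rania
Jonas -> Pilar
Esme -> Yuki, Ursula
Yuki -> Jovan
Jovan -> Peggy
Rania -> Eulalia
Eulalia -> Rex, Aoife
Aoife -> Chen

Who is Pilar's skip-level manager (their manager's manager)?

Pilar reports to Jonas, and Jonas reports to Ewan. So Pilar's skip-level manager is Ewan.

Ewan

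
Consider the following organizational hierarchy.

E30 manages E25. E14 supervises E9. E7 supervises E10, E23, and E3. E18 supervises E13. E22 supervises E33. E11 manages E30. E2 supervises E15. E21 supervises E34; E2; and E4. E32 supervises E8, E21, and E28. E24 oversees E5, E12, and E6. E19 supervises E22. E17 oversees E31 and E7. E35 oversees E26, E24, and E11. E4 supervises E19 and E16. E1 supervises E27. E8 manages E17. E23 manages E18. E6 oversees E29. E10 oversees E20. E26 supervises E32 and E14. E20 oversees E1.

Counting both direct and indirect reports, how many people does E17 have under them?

E17 directly manages E7, E31. Under E7: E3, E23, E18, E13, E10, E20, E1, E27 (8). E31 has no reports. So E17's organization is 2 direct reports plus everyone under them: 9 + 1 = 10.

10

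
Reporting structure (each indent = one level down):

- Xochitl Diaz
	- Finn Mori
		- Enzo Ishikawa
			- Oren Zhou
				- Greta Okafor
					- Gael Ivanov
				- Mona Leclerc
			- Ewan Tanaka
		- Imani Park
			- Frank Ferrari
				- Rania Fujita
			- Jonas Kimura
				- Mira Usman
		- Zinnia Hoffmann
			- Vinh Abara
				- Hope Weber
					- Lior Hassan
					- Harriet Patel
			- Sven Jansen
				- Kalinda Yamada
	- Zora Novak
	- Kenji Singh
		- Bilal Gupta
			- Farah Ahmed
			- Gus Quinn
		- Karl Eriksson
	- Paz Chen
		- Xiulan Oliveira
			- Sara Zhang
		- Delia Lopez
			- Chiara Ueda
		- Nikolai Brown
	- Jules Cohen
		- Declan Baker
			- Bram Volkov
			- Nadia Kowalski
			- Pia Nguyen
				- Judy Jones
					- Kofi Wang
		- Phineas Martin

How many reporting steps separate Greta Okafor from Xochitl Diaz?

Chain from Greta Okafor up to Xochitl Diaz: Greta Okafor → Oren Zhou → Enzo Ishikawa → Finn Mori → Xochitl Diaz. That is 4 steps up, so Greta Okafor is 4 levels below Xochitl Diaz.

4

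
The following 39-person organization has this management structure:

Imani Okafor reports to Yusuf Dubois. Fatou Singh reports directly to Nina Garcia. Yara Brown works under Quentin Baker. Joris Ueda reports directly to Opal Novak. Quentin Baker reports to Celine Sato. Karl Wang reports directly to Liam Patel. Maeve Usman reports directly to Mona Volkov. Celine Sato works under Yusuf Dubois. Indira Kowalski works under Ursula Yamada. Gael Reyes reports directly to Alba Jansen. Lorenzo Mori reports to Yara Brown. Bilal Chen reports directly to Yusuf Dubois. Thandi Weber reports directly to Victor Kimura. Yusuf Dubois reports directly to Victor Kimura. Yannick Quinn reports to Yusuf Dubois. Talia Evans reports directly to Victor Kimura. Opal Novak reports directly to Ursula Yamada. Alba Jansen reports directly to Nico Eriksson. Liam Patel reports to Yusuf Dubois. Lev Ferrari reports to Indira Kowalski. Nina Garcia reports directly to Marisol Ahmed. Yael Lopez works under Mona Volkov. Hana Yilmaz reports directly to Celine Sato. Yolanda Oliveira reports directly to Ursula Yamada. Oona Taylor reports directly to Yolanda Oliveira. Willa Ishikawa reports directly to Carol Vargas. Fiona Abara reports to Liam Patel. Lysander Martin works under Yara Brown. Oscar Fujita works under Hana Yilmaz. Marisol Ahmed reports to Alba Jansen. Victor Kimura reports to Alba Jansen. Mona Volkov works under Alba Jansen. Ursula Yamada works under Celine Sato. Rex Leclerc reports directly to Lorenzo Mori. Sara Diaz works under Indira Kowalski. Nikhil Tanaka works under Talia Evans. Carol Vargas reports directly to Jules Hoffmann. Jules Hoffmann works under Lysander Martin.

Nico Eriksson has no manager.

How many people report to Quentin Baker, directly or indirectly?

Quentin Baker directly manages Yara Brown. Under Yara Brown: Lorenzo Mori, Rex Leclerc, Lysander Martin, Jules Hoffmann, Carol Vargas, Willa Ishikawa (6). That's 7 in total.

7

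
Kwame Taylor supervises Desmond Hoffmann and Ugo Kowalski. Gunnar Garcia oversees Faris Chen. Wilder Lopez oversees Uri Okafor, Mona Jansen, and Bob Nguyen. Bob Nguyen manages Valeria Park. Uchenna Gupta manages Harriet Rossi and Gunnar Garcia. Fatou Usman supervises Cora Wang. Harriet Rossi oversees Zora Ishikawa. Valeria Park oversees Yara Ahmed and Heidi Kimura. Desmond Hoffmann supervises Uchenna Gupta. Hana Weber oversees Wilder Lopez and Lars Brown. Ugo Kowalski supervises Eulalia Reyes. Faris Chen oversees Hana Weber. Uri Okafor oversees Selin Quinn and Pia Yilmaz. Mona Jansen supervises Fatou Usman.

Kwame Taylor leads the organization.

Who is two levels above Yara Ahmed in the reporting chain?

Yara Ahmed reports to Valeria Park, and Valeria Park reports to Bob Nguyen. So Yara Ahmed's skip-level manager is Bob Nguyen.

Bob Nguyen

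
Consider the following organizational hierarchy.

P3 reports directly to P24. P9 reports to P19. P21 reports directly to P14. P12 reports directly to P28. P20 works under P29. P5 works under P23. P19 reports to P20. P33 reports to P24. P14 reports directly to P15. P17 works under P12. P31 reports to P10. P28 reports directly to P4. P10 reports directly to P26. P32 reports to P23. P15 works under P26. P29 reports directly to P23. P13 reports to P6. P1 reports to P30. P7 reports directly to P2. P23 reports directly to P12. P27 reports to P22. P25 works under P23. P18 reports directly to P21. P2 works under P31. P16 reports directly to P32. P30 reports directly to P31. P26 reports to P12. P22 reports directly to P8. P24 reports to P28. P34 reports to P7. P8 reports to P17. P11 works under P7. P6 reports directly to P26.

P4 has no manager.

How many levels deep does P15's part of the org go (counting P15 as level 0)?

3

The longest chain under P15 runs P15 → P14 → P21 → P18, which is 3 levels below P15.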